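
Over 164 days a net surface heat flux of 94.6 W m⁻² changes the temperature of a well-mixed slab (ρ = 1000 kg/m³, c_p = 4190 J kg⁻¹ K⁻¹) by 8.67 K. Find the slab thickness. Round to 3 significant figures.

Heat input Q = F Δt = 94.6 × 1.42×10^7 s = 1.34×10^9 J/m².
Required areal heat capacity C = Q / ΔT = 1.55×10^8 J/(m²·K).
Depth D = C / (ρ c_p) = 1.55×10^8 / (1000 × 4190) = 36.9 m.

36.9 m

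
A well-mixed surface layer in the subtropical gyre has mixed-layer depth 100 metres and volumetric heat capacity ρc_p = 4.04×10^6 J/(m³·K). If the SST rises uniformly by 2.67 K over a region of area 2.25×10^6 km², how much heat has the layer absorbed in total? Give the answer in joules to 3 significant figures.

2.43×10^21 J

Areal heat capacity C = ρc_p × D = 4.04×10^6 × 100 = 4.04×10^8 J m⁻² K⁻¹.
Heat per unit area: q = C ΔT = 4.04×10^8 × 2.67 = 1.08×10^9 J/m².
Total heat: Q = q × A = 1.08×10^9 × (2.25×10^6 × 10⁶ m²) = 2.43×10^21 J.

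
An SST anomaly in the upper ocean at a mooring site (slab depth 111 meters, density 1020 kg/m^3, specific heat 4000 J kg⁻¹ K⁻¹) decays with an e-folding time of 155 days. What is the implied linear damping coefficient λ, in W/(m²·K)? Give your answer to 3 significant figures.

33.8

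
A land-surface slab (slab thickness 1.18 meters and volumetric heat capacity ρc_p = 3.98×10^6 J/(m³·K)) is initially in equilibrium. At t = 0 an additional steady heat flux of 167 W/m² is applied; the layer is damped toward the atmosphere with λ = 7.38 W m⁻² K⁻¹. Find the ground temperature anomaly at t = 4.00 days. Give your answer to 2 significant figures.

Areal heat capacity C = ρc_p × D = 3.98×10^6 × 1.18 = 4.70×10^6 J/(m²·K).
τ = C / λ = 4.70×10^6 / 7.38 = 6.36×10^5 s.
Equilibrium anomaly ΔT_eq = F / λ = 167 / 7.38 = 22.6 K.
t = 4.00 days = 3.46×10^5 s, so t/τ = 0.543.
ΔT(t) = ΔT_eq (1 − e^(−t/τ)) = 22.6 × (1 − e^−0.543) = 9.48 K.

9.5 K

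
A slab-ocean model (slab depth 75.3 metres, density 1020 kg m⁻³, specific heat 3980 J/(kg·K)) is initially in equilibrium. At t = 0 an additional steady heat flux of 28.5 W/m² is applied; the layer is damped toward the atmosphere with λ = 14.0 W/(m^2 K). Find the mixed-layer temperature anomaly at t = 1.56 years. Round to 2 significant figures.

1.8 K

Areal heat capacity C = ρ c_p D = 1020 × 3980 × 75.3 = 3.06×10^8 J/(m^2 K).
τ = C / λ = 3.06×10^8 / 14.0 = 2.18×10^7 s.
Equilibrium anomaly ΔT_eq = F / λ = 28.5 / 14.0 = 2.04 K.
t = 1.56 years = 4.92×10^7 s, so t/τ = 2.25.
ΔT(t) = ΔT_eq (1 − e^(−t/τ)) = 2.04 × (1 − e^−2.25) = 1.82 K.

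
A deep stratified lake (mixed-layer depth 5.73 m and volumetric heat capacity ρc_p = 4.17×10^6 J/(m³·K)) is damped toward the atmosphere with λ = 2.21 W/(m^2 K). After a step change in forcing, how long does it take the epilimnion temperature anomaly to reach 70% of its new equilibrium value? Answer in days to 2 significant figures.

150 days

Areal heat capacity C = ρc_p × D = 4.17×10^6 × 5.73 = 2.39×10^7 J m⁻² K⁻¹.
τ = C / λ = 2.39×10^7 / 2.21 = 1.08×10^7 s.
Fraction reached: 1 − e^(−t/τ) = 0.70 ⇒ t = −τ ln(1 − 0.70) = τ × 1.20.
t = 1.30×10^7 s = 151 days.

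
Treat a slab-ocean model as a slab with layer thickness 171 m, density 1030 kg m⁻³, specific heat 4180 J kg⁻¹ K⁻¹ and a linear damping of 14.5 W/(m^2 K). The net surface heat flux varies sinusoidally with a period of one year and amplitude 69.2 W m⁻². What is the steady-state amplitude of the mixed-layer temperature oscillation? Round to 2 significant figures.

0.47 K

Areal heat capacity C = ρ c_p D = 1030 × 4180 × 171 = 7.36×10^8 J/(m²·K).
Angular frequency ω = 2π / T = 2π / 3.15×10^7 s = 1.99×10^-7 s⁻¹.
√((Cω)² + λ²) = √((147)² + 14.5²) = 147 W/(m²·K).
Amplitude A = F₀ / √((Cω)²+λ²) = 69.2 / 147 = 0.469 K.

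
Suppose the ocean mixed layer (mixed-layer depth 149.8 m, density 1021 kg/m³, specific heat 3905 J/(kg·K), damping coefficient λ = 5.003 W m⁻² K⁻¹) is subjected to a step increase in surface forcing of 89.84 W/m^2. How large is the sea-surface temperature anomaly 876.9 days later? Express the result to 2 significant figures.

8.4 K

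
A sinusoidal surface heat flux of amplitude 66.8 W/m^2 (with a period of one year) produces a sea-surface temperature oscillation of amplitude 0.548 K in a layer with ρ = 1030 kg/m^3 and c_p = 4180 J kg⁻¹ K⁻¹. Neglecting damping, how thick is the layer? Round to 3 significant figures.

ω = 2π / 3.15×10^7 s = 1.99×10^-7 s⁻¹.
Required C = F₀ / (A ω) = 66.8 / (0.548 × 1.99×10^-7) = 6.12×10^8 J/(m²·K).
D = C / (ρ c_p) = 6.12×10^8 / (1030 × 4180) = 142 m.

142 m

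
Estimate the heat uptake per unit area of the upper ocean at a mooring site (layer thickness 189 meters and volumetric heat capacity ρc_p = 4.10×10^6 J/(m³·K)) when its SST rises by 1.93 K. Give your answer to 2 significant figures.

Areal heat capacity C = ρc_p × D = 4.10×10^6 × 189 = 7.75×10^8 J m⁻² K⁻¹.
ΔQ = C ΔT = 7.75×10^8 × 1.93 = 1.50×10^9 J/m².

1.5×10^9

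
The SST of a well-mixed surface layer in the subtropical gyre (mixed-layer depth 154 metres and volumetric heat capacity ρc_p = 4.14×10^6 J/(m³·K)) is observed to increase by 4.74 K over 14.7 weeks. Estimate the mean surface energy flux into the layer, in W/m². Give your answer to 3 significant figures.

340

Areal heat capacity C = ρc_p × D = 4.14×10^6 × 154 = 6.38×10^8 J/(m²·K).
Required heat per unit area: Q = C ΔT = 6.38×10^8 × 4.74 = 3.02×10^9 J/m².
Flux F = Q / Δt = 3.02×10^9 / 8.89×10^6 s = 340 W/m².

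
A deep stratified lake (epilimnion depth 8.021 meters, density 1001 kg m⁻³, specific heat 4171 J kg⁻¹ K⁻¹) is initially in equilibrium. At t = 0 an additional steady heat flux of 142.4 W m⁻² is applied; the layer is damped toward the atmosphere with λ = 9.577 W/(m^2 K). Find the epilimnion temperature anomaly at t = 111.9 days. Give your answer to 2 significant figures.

Areal heat capacity C = ρ c_p D = 1001 × 4171 × 8.021 = 3.35×10^7 J m⁻² K⁻¹.
τ = C / λ = 3.35×10^7 / 9.577 = 3.50×10^6 s.
Equilibrium anomaly ΔT_eq = F / λ = 142.4 / 9.577 = 14.9 K.
t = 111.9 days = 9.67×10^6 s, so t/τ = 2.76.
ΔT(t) = ΔT_eq (1 − e^(−t/τ)) = 14.9 × (1 − e^−2.76) = 13.9 K.

14 K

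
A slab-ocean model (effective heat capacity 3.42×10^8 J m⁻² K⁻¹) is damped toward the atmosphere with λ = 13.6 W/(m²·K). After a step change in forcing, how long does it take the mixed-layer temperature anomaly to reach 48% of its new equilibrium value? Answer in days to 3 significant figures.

190 days

Areal heat capacity C = 3.42×10^8 J m⁻² K⁻¹ (given).
τ = C / λ = 3.42×10^8 / 13.6 = 2.51×10^7 s.
Fraction reached: 1 − e^(−t/τ) = 0.48 ⇒ t = −τ ln(1 − 0.48) = τ × 0.654.
t = 1.64×10^7 s = 190 days.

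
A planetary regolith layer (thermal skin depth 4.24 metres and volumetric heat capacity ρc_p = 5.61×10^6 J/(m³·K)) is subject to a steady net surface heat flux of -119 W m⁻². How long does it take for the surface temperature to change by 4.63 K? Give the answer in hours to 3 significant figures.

Areal heat capacity C = ρc_p × D = 5.61×10^6 × 4.24 = 2.38×10^7 J/(m²·K).
Time required: Δt = C ΔT / F = 2.38×10^7 × -4.63 / -119 = 9.25×10^5 s.
In hours: 9.25×10^5 s / (3600 s/hour) = 257 hours.

257 hours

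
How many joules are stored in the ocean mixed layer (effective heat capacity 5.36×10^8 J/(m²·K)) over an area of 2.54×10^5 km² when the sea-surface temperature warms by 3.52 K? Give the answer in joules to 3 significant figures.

Areal heat capacity C = 5.36×10^8 J/(m²·K) (given).
Heat per unit area: q = C ΔT = 5.36×10^8 × 3.52 = 1.89×10^9 J/m².
Total heat: Q = q × A = 1.89×10^9 × (2.54×10^5 × 10⁶ m²) = 4.79×10^20 J.

4.79×10^20 J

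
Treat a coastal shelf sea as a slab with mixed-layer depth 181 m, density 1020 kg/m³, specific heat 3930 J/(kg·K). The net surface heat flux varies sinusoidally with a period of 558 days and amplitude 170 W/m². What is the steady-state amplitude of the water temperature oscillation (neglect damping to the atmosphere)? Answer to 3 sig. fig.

1.80 K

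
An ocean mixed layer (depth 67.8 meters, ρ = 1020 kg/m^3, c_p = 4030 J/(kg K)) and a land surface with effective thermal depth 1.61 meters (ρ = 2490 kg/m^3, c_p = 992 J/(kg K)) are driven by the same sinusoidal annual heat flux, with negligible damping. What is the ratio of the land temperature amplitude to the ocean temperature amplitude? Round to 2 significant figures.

C_ocean = 1020 × 4030 × 67.8 = 2.79×10^8 J/(m²·K).
C_land = 2490 × 992 × 1.61 = 3.98×10^6 J/(m²·K).
Undamped amplitude ∝ 1/C, so A_land/A_ocean = C_ocean/C_land = 70.1.

70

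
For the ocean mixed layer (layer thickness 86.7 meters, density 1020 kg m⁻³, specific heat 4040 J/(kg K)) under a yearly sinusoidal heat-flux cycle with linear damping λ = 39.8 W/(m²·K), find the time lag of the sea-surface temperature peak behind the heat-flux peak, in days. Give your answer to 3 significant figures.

Areal heat capacity C = ρ c_p D = 1020 × 4040 × 86.7 = 3.57×10^8 J/(m^2 K).
ω = 2π / 3.15×10^7 s = 1.99×10^-7 s⁻¹.
Phase lag φ = arctan(Cω/λ) = arctan(71.2/39.8) = 1.06 rad.
Time lag = φ / ω = 1.06 / 1.99×10^-7 = 5.33×10^6 s = 61.6 days.

61.6 days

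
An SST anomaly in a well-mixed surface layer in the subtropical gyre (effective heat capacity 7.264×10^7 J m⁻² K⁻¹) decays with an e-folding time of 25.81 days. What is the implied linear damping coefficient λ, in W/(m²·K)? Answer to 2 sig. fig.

33

Areal heat capacity C = 7.264×10^7 J m⁻² K⁻¹ (given).
τ = 25.81 days = 2.23×10^6 s.
λ = C / τ = 7.26×10^7 / 2.23×10^6 = 32.6 W/(m²·K).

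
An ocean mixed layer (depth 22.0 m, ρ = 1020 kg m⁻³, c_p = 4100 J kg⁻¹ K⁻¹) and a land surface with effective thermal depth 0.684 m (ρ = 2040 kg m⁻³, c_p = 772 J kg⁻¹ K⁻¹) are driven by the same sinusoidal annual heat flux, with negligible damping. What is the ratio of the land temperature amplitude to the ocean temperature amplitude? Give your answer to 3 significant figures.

85.4

C_ocean = 1020 × 4100 × 22.0 = 9.20×10^7 J/(m²·K).
C_land = 2040 × 772 × 0.684 = 1.08×10^6 J/(m²·K).
Undamped amplitude ∝ 1/C, so A_land/A_ocean = C_ocean/C_land = 85.4.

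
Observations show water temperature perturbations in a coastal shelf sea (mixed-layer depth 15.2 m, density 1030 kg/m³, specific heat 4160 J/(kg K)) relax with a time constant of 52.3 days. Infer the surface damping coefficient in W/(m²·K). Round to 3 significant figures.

14.4

Areal heat capacity C = ρ c_p D = 1030 × 4160 × 15.2 = 6.51×10^7 J/(m²·K).
τ = 52.3 days = 4.52×10^6 s.
λ = C / τ = 6.51×10^7 / 4.52×10^6 = 14.4 W/(m²·K).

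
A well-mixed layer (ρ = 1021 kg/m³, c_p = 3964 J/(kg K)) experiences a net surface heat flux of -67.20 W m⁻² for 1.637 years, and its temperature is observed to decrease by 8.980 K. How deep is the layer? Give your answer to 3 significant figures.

Heat input Q = F Δt = -67.20 × 5.17×10^7 s = -3.47×10^9 J/m².
Required areal heat capacity C = Q / ΔT = 3.87×10^8 J/(m²·K).
Depth D = C / (ρ c_p) = 3.87×10^8 / (1021 × 3964) = 95.5 m.

95.5 m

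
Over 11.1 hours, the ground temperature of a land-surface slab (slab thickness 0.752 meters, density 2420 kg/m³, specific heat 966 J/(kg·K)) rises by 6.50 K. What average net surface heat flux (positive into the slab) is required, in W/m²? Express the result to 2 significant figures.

290

Areal heat capacity C = ρ c_p D = 2420 × 966 × 0.752 = 1.76×10^6 J/(m^2 K).
Required heat per unit area: Q = C ΔT = 1.76×10^6 × 6.50 = 1.14×10^7 J/m².
Flux F = Q / Δt = 1.14×10^7 / 40000 s = 286 W/m².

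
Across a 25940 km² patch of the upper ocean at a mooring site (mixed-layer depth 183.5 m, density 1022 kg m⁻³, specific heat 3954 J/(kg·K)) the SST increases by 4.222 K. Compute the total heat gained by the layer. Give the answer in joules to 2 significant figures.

8.1×10^19 J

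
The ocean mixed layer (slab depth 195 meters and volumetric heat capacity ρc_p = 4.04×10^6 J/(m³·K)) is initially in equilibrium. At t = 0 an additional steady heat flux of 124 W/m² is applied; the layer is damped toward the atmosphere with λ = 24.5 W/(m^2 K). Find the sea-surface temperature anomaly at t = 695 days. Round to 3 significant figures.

4.28 K

Areal heat capacity C = ρc_p × D = 4.04×10^6 × 195 = 7.88×10^8 J/(m^2 K).
τ = C / λ = 7.88×10^8 / 24.5 = 3.22×10^7 s.
Equilibrium anomaly ΔT_eq = F / λ = 124 / 24.5 = 5.06 K.
t = 695 days = 6.00×10^7 s, so t/τ = 1.87.
ΔT(t) = ΔT_eq (1 − e^(−t/τ)) = 5.06 × (1 − e^−1.87) = 4.28 K.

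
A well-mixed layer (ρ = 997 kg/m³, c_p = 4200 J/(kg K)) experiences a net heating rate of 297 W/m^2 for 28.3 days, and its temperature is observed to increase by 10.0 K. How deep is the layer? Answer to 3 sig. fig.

17.3 m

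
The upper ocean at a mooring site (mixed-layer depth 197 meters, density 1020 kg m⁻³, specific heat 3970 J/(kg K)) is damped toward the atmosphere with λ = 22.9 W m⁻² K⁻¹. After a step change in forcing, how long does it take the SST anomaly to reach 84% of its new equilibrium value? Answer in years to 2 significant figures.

Areal heat capacity C = ρ c_p D = 1020 × 3970 × 197 = 7.98×10^8 J/(m^2 K).
τ = C / λ = 7.98×10^8 / 22.9 = 3.48×10^7 s.
Fraction reached: 1 − e^(−t/τ) = 0.84 ⇒ t = −τ ln(1 − 0.84) = τ × 1.83.
t = 6.38×10^7 s = 2.02 years.

2.0 years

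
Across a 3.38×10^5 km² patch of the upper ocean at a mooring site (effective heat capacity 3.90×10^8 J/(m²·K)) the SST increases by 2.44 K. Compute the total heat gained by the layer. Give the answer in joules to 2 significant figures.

3.2×10^20 J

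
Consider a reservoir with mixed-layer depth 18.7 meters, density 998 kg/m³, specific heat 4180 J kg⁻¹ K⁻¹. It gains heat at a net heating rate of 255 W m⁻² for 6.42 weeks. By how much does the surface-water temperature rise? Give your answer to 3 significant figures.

12.7 K

Areal heat capacity C = ρ c_p D = 998 × 4180 × 18.7 = 7.80×10^7 J/(m^2 K).
Net heat input Q = F Δt = 255 × (6.42 weeks × 6.048×10^5 s/week) = 9.90×10^8 J/m².
ΔT = Q / C = 9.90×10^8 / 7.80×10^7 = 12.7 K.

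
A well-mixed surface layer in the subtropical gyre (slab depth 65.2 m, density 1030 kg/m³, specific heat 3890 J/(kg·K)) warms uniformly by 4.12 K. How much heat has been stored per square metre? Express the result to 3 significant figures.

Areal heat capacity C = ρ c_p D = 1030 × 3890 × 65.2 = 2.61×10^8 J/(m^2 K).
ΔQ = C ΔT = 2.61×10^8 × 4.12 = 1.08×10^9 J/m².

1.08×10^9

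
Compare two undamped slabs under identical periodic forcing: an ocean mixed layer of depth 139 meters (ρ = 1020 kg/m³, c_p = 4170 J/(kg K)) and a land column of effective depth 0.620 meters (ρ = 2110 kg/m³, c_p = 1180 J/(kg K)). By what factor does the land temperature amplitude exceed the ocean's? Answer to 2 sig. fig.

C_ocean = 1020 × 4170 × 139 = 5.91×10^8 J/(m²·K).
C_land = 2110 × 1180 × 0.620 = 1.54×10^6 J/(m²·K).
Undamped amplitude ∝ 1/C, so A_land/A_ocean = C_ocean/C_land = 383.

380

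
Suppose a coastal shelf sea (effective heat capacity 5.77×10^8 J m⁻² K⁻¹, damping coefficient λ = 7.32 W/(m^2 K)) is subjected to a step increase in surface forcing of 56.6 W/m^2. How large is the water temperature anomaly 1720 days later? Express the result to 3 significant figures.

6.56 K

Areal heat capacity C = 5.77×10^8 J m⁻² K⁻¹ (given).
τ = C / λ = 5.77×10^8 / 7.32 = 7.88×10^7 s.
Equilibrium anomaly ΔT_eq = F / λ = 56.6 / 7.32 = 7.73 K.
t = 1720 days = 1.49×10^8 s, so t/τ = 1.89.
ΔT(t) = ΔT_eq (1 − e^(−t/τ)) = 7.73 × (1 − e^−1.89) = 6.56 K.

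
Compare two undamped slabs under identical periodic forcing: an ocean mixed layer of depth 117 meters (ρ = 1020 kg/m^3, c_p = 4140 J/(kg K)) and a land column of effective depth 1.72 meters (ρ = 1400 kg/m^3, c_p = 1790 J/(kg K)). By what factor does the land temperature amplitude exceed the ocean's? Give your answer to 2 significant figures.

C_ocean = 1020 × 4140 × 117 = 4.94×10^8 J/(m²·K).
C_land = 1400 × 1790 × 1.72 = 4.31×10^6 J/(m²·K).
Undamped amplitude ∝ 1/C, so A_land/A_ocean = C_ocean/C_land = 115.

110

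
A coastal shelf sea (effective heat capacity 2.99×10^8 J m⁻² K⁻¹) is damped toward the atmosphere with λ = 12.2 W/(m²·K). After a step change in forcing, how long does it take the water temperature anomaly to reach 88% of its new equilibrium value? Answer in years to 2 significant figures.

Areal heat capacity C = 2.99×10^8 J m⁻² K⁻¹ (given).
τ = C / λ = 2.99×10^8 / 12.2 = 2.45×10^7 s.
Fraction reached: 1 − e^(−t/τ) = 0.88 ⇒ t = −τ ln(1 − 0.88) = τ × 2.12.
t = 5.20×10^7 s = 1.65 years.

1.6 years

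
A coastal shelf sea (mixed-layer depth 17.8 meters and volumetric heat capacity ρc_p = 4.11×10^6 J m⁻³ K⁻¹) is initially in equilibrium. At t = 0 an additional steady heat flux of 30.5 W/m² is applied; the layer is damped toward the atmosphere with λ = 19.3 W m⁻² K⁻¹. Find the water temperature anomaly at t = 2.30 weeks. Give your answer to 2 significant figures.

Areal heat capacity C = ρc_p × D = 4.11×10^6 × 17.8 = 7.32×10^7 J/(m²·K).
τ = C / λ = 7.32×10^7 / 19.3 = 3.79×10^6 s.
Equilibrium anomaly ΔT_eq = F / λ = 30.5 / 19.3 = 1.58 K.
t = 2.30 weeks = 1.39×10^6 s, so t/τ = 0.367.
ΔT(t) = ΔT_eq (1 − e^(−t/τ)) = 1.58 × (1 − e^−0.367) = 0.485 K.

0.49 K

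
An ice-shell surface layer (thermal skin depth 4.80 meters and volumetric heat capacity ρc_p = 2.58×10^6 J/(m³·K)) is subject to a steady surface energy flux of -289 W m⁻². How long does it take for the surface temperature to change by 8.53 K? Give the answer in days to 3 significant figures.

4.23 days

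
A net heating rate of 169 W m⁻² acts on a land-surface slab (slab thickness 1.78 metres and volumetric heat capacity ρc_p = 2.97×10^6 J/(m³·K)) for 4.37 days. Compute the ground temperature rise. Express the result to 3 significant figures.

Areal heat capacity C = ρc_p × D = 2.97×10^6 × 1.78 = 5.29×10^6 J/(m^2 K).
Net heat input Q = F Δt = 169 × (4.37 days × 86400 s/day) = 6.38×10^7 J/m².
ΔT = Q / C = 6.38×10^7 / 5.29×10^6 = 12.1 K.

12.1 K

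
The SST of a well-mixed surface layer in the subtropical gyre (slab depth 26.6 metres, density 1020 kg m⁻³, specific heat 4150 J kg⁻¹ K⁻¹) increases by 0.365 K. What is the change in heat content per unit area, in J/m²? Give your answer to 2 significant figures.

Areal heat capacity C = ρ c_p D = 1020 × 4150 × 26.6 = 1.13×10^8 J/(m^2 K).
ΔQ = C ΔT = 1.13×10^8 × 0.365 = 4.11×10^7 J/m².

4.1×10^7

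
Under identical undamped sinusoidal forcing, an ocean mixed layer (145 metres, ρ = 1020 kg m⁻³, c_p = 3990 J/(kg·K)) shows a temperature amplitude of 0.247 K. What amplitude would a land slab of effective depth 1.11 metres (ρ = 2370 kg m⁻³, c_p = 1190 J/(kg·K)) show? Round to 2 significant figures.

47 K

C_ocean = 5.90×10^8 J/(m²·K); C_land = 3.13×10^6 J/(m²·K).
A ∝ 1/C ⇒ A_land = A_ocean × C_ocean/C_land = 0.247 × 189 = 46.6 K.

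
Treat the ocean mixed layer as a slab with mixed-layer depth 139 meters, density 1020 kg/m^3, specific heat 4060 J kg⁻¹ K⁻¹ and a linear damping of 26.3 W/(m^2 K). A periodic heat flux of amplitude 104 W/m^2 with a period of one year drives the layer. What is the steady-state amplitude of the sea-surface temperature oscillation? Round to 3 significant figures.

0.884 K

Areal heat capacity C = ρ c_p D = 1020 × 4060 × 139 = 5.76×10^8 J/(m^2 K).
Angular frequency ω = 2π / T = 2π / 3.15×10^7 s = 1.99×10^-7 s⁻¹.
√((Cω)² + λ²) = √((115)² + 26.3²) = 118 W/(m²·K).
Amplitude A = F₀ / √((Cω)²+λ²) = 104 / 118 = 0.884 K.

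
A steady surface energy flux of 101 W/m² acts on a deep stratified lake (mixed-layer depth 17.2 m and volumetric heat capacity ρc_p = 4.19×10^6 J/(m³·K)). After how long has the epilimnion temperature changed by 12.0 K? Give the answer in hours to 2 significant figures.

2400 hours

Areal heat capacity C = ρc_p × D = 4.19×10^6 × 17.2 = 7.21×10^7 J/(m^2 K).
Time required: Δt = C ΔT / F = 7.21×10^7 × 12.0 / 101 = 8.56×10^6 s.
In hours: 8.56×10^6 s / (3600 s/hour) = 2380 hours.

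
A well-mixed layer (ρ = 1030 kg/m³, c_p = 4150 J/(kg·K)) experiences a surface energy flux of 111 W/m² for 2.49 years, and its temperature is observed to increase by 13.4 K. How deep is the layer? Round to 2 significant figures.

150 m

Heat input Q = F Δt = 111 × 7.86×10^7 s = 8.72×10^9 J/m².
Required areal heat capacity C = Q / ΔT = 6.51×10^8 J/(m²·K).
Depth D = C / (ρ c_p) = 6.51×10^8 / (1030 × 4150) = 152 m.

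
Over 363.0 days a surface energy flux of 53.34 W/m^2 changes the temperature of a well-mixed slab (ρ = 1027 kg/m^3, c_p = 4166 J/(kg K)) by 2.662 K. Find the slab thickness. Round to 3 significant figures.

147 m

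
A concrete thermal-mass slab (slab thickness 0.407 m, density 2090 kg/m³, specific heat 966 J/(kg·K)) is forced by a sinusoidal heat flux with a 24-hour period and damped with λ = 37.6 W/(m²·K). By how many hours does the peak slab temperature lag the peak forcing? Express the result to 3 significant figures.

3.85 hours

Areal heat capacity C = ρ c_p D = 2090 × 966 × 0.407 = 8.22×10^5 J/(m^2 K).
ω = 2π / 86400 s = 7.27×10^-5 s⁻¹.
Phase lag φ = arctan(Cω/λ) = arctan(59.8/37.6) = 1.01 rad.
Time lag = φ / ω = 1.01 / 7.27×10^-5 = 13900 s = 3.85 hours.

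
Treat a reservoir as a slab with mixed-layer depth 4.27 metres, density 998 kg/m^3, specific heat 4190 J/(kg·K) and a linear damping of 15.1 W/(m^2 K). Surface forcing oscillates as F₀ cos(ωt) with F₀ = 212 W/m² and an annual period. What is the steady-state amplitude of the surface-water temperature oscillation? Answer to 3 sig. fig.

Areal heat capacity C = ρ c_p D = 998 × 4190 × 4.27 = 1.79×10^7 J m⁻² K⁻¹.
Angular frequency ω = 2π / T = 2π / 3.15×10^7 s = 1.99×10^-7 s⁻¹.
√((Cω)² + λ²) = √((3.56)² + 15.1²) = 15.5 W/(m²·K).
Amplitude A = F₀ / √((Cω)²+λ²) = 212 / 15.5 = 13.7 K.

13.7 K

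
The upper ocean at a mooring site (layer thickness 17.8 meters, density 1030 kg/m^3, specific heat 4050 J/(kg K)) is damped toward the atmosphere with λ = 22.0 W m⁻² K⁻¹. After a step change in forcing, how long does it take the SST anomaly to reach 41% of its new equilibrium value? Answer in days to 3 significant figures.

20.6 days

Areal heat capacity C = ρ c_p D = 1030 × 4050 × 17.8 = 7.43×10^7 J/(m^2 K).
τ = C / λ = 7.43×10^7 / 22.0 = 3.38×10^6 s.
Fraction reached: 1 − e^(−t/τ) = 0.41 ⇒ t = −τ ln(1 − 0.41) = τ × 0.528.
t = 1.78×10^6 s = 20.6 days.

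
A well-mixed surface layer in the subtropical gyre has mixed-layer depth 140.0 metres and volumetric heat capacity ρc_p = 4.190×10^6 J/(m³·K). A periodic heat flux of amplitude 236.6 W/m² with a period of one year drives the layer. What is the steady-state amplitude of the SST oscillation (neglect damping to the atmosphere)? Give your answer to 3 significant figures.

2.02 K

Areal heat capacity C = ρc_p × D = 4.190×10^6 × 140.0 = 5.87×10^8 J/(m²·K).
Angular frequency ω = 2π / T = 2π / 3.15×10^7 s = 1.99×10^-7 s⁻¹.
Cω = 5.87×10^8 × 1.99×10^-7 = 117 W/(m²·K).
Amplitude A = F₀ / (Cω) = 236.6 / 117 = 2.02 K.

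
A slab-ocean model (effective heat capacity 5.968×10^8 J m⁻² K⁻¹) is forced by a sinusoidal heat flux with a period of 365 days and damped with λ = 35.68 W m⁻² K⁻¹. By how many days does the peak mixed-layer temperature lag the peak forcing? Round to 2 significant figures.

74 days

Areal heat capacity C = 5.968×10^8 J m⁻² K⁻¹ (given).
ω = 2π / 3.15×10^7 s = 1.99×10^-7 s⁻¹.
Phase lag φ = arctan(Cω/λ) = arctan(119/35.68) = 1.28 rad.
Time lag = φ / ω = 1.28 / 1.99×10^-7 = 6.42×10^6 s = 74.3 days.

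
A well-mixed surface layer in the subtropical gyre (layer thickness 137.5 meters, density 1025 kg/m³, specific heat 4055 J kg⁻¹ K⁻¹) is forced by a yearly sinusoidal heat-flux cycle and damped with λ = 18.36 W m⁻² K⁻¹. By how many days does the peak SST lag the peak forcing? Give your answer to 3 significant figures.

82.0 days

Areal heat capacity C = ρ c_p D = 1025 × 4055 × 137.5 = 5.72×10^8 J m⁻² K⁻¹.
ω = 2π / 3.15×10^7 s = 1.99×10^-7 s⁻¹.
Phase lag φ = arctan(Cω/λ) = arctan(114/18.36) = 1.41 rad.
Time lag = φ / ω = 1.41 / 1.99×10^-7 = 7.08×10^6 s = 82.0 days.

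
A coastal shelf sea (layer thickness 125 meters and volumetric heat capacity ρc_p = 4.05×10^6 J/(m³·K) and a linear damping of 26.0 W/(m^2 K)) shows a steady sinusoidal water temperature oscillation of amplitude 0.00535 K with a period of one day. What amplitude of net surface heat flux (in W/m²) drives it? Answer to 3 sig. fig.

Areal heat capacity C = ρc_p × D = 4.05×10^6 × 125 = 5.06×10^8 J/(m²·K).
ω = 2π / 86400 s = 7.27×10^-5 s⁻¹.
√((Cω)² + λ²) = √((36800)² + 26.0²) = 36800 W/(m²·K).
F₀ = A × √((Cω)²+λ²) = 0.00535 × 36800 = 197 W/m².

197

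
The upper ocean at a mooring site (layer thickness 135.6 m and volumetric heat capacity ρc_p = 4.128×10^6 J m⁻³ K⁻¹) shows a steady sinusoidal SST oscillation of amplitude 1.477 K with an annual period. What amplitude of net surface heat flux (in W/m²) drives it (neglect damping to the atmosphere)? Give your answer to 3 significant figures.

Areal heat capacity C = ρc_p × D = 4.128×10^6 × 135.6 = 5.60×10^8 J/(m^2 K).
ω = 2π / 3.15×10^7 s = 1.99×10^-7 s⁻¹.
Cω = 5.60×10^8 × 1.99×10^-7 = 112 W/(m²·K).
F₀ = A × Cω = 1.477 × 112 = 165 W/m².

165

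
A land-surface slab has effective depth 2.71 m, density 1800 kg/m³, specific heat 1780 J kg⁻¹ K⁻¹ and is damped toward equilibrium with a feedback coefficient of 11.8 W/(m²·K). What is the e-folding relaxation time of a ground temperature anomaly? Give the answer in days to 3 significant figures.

8.52 days

Areal heat capacity C = ρ c_p D = 1800 × 1780 × 2.71 = 8.68×10^6 J m⁻² K⁻¹.
Relaxation time τ = C / λ = 8.68×10^6 / 11.8 = 7.36×10^5 s.
In days: 7.36×10^5 s / (86400 s/day) = 8.52 days.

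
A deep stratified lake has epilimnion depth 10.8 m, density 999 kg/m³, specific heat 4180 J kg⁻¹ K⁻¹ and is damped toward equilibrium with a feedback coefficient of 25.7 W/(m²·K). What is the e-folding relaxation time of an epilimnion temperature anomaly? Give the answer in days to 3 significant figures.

Areal heat capacity C = ρ c_p D = 999 × 4180 × 10.8 = 4.51×10^7 J/(m^2 K).
Relaxation time τ = C / λ = 4.51×10^7 / 25.7 = 1.75×10^6 s.
In days: 1.75×10^6 s / (86400 s/day) = 20.3 days.

20.3 days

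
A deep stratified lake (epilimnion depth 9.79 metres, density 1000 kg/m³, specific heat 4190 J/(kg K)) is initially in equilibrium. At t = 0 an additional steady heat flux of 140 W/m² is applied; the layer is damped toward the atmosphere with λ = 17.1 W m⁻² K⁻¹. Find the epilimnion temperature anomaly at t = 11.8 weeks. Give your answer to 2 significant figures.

7.8 K

Areal heat capacity C = ρ c_p D = 1000 × 4190 × 9.79 = 4.10×10^7 J/(m²·K).
τ = C / λ = 4.10×10^7 / 17.1 = 2.40×10^6 s.
Equilibrium anomaly ΔT_eq = F / λ = 140 / 17.1 = 8.19 K.
t = 11.8 weeks = 7.14×10^6 s, so t/τ = 2.98.
ΔT(t) = ΔT_eq (1 − e^(−t/τ)) = 8.19 × (1 − e^−2.98) = 7.77 K.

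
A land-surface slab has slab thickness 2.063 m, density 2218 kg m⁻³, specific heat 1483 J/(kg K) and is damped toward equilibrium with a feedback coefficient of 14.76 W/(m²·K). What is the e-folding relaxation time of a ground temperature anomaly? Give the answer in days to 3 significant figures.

Areal heat capacity C = ρ c_p D = 2218 × 1483 × 2.063 = 6.79×10^6 J m⁻² K⁻¹.
Relaxation time τ = C / λ = 6.79×10^6 / 14.76 = 4.60×10^5 s.
In days: 4.60×10^5 s / (86400 s/day) = 5.32 days.

5.32 days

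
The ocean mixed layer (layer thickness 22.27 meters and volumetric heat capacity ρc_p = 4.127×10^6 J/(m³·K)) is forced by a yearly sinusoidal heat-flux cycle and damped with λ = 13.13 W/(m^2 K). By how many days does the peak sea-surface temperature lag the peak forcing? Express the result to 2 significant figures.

55 days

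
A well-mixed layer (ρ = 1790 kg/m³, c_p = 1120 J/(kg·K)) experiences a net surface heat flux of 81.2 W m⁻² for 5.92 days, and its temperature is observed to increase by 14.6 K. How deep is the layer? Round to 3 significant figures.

1.42 m

Heat input Q = F Δt = 81.2 × 5.11×10^5 s = 4.15×10^7 J/m².
Required areal heat capacity C = Q / ΔT = 2.84×10^6 J/(m²·K).
Depth D = C / (ρ c_p) = 2.84×10^6 / (1790 × 1120) = 1.42 m.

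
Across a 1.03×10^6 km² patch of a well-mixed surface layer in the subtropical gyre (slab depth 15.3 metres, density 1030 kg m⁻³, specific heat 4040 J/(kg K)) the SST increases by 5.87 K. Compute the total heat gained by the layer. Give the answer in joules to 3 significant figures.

Areal heat capacity C = ρ c_p D = 1030 × 4040 × 15.3 = 6.37×10^7 J m⁻² K⁻¹.
Heat per unit area: q = C ΔT = 6.37×10^7 × 5.87 = 3.74×10^8 J/m².
Total heat: Q = q × A = 3.74×10^8 × (1.03×10^6 × 10⁶ m²) = 3.85×10^20 J.

3.85×10^20 J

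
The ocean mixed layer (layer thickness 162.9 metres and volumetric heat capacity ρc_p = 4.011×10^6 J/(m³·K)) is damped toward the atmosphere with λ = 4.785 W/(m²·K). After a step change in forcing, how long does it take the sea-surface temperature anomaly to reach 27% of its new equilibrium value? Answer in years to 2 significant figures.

1.4 years

Areal heat capacity C = ρc_p × D = 4.011×10^6 × 162.9 = 6.53×10^8 J/(m²·K).
τ = C / λ = 6.53×10^8 / 4.785 = 1.37×10^8 s.
Fraction reached: 1 − e^(−t/τ) = 0.27 ⇒ t = −τ ln(1 − 0.27) = τ × 0.315.
t = 4.30×10^7 s = 1.36 years.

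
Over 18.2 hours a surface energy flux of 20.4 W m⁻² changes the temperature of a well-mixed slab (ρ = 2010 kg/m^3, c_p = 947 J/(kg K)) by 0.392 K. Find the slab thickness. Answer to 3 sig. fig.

Heat input Q = F Δt = 20.4 × 65500 s = 1.34×10^6 J/m².
Required areal heat capacity C = Q / ΔT = 3.41×10^6 J/(m²·K).
Depth D = C / (ρ c_p) = 3.41×10^6 / (2010 × 947) = 1.79 m.

1.79 m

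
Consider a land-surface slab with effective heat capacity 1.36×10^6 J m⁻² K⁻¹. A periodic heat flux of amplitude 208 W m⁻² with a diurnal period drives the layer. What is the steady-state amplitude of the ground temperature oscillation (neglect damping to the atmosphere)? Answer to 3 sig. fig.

2.10 K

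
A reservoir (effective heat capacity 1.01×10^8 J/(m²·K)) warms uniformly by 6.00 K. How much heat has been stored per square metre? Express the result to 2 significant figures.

Areal heat capacity C = 1.01×10^8 J/(m²·K) (given).
ΔQ = C ΔT = 1.01×10^8 × 6.00 = 6.06×10^8 J/m².

6.1×10^8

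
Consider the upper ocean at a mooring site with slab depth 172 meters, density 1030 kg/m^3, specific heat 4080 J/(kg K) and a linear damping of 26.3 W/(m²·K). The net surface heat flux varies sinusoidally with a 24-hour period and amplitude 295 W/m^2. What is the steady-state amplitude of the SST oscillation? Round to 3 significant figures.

0.00561 K

Areal heat capacity C = ρ c_p D = 1030 × 4080 × 172 = 7.23×10^8 J/(m^2 K).
Angular frequency ω = 2π / T = 2π / 86400 s = 7.27×10^-5 s⁻¹.
√((Cω)² + λ²) = √((52600)² + 26.3²) = 52600 W/(m²·K).
Amplitude A = F₀ / √((Cω)²+λ²) = 295 / 52600 = 0.00561 K.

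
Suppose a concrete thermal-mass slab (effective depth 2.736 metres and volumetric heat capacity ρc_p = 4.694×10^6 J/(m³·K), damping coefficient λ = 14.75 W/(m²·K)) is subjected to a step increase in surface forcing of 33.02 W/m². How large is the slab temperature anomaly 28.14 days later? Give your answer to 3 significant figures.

2.10 K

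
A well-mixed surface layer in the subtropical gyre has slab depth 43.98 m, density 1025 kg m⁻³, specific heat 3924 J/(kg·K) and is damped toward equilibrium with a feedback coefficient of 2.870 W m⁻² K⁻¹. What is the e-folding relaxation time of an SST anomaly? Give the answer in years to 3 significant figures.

1.95 years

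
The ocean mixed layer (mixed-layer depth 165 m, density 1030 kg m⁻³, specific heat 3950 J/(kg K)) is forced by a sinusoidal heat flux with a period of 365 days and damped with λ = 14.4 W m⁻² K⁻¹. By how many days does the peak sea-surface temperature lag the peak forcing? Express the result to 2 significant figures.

Areal heat capacity C = ρ c_p D = 1030 × 3950 × 165 = 6.71×10^8 J/(m^2 K).
ω = 2π / 3.15×10^7 s = 1.99×10^-7 s⁻¹.
Phase lag φ = arctan(Cω/λ) = arctan(134/14.4) = 1.46 rad.
Time lag = φ / ω = 1.46 / 1.99×10^-7 = 7.35×10^6 s = 85.0 days.

85 days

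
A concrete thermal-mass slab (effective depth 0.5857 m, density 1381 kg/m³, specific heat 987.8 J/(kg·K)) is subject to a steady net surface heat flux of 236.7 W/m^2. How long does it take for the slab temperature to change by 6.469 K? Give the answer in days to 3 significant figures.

Areal heat capacity C = ρ c_p D = 1381 × 987.8 × 0.5857 = 7.99×10^5 J/(m²·K).
Time required: Δt = C ΔT / F = 7.99×10^5 × 6.469 / 236.7 = 21800 s.
In days: 21800 s / (86400 s/day) = 0.253 days.

0.253 days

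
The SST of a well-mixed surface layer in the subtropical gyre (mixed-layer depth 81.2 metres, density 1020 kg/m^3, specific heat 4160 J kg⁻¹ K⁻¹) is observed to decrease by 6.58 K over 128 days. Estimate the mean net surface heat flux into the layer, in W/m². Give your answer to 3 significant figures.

Areal heat capacity C = ρ c_p D = 1020 × 4160 × 81.2 = 3.45×10^8 J m⁻² K⁻¹.
Required heat per unit area: Q = C ΔT = 3.45×10^8 × -6.58 = -2.27×10^9 J/m².
Flux F = Q / Δt = -2.27×10^9 / 1.11×10^7 s = -205 W/m².

-205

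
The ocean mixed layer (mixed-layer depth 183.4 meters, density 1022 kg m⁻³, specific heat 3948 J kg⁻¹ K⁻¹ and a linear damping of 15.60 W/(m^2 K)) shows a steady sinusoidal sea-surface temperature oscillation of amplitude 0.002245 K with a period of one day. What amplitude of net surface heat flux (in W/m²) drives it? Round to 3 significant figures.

121

Areal heat capacity C = ρ c_p D = 1022 × 3948 × 183.4 = 7.40×10^8 J m⁻² K⁻¹.
ω = 2π / 86400 s = 7.27×10^-5 s⁻¹.
√((Cω)² + λ²) = √((53800)² + 15.60²) = 53800 W/(m²·K).
F₀ = A × √((Cω)²+λ²) = 0.002245 × 53800 = 121 W/m².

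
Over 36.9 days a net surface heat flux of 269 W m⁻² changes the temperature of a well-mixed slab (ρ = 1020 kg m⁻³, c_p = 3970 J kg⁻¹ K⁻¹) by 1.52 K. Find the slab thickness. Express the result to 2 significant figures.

140 m

Heat input Q = F Δt = 269 × 3.19×10^6 s = 8.58×10^8 J/m².
Required areal heat capacity C = Q / ΔT = 5.64×10^8 J/(m²·K).
Depth D = C / (ρ c_p) = 5.64×10^8 / (1020 × 3970) = 139 m.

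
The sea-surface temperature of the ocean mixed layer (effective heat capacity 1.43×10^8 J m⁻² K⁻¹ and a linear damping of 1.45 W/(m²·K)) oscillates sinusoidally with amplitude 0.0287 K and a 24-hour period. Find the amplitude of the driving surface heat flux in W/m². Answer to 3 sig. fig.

Areal heat capacity C = 1.43×10^8 J m⁻² K⁻¹ (given).
ω = 2π / 86400 s = 7.27×10^-5 s⁻¹.
√((Cω)² + λ²) = √((10400)² + 1.45²) = 10400 W/(m²·K).
F₀ = A × √((Cω)²+λ²) = 0.0287 × 10400 = 298 W/m².

298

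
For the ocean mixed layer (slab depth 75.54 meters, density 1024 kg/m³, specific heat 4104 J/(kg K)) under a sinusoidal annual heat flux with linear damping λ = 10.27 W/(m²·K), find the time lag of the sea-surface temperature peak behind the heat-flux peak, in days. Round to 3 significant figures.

81.9 days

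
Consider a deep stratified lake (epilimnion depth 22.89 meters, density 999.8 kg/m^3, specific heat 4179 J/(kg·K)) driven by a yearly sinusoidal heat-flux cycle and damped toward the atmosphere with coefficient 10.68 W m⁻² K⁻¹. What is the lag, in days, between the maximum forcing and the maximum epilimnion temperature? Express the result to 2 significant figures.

Areal heat capacity C = ρ c_p D = 999.8 × 4179 × 22.89 = 9.56×10^7 J/(m^2 K).
ω = 2π / 3.15×10^7 s = 1.99×10^-7 s⁻¹.
Phase lag φ = arctan(Cω/λ) = arctan(19.1/10.68) = 1.06 rad.
Time lag = φ / ω = 1.06 / 1.99×10^-7 = 5.32×10^6 s = 61.6 days.

62 days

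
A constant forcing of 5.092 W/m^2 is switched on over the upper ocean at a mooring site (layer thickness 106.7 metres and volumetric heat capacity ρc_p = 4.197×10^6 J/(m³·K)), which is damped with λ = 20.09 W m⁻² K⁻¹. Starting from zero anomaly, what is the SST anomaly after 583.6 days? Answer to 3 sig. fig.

0.227 K

Areal heat capacity C = ρc_p × D = 4.197×10^6 × 106.7 = 4.48×10^8 J/(m^2 K).
τ = C / λ = 4.48×10^8 / 20.09 = 2.23×10^7 s.
Equilibrium anomaly ΔT_eq = F / λ = 5.092 / 20.09 = 0.253 K.
t = 583.6 days = 5.04×10^7 s, so t/τ = 2.26.
ΔT(t) = ΔT_eq (1 − e^(−t/τ)) = 0.253 × (1 − e^−2.26) = 0.227 K.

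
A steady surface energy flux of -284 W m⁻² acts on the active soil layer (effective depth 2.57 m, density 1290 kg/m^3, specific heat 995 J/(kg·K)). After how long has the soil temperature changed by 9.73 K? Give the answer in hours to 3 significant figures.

31.4 hours

Areal heat capacity C = ρ c_p D = 1290 × 995 × 2.57 = 3.30×10^6 J m⁻² K⁻¹.
Time required: Δt = C ΔT / F = 3.30×10^6 × -9.73 / -284 = 1.13×10^5 s.
In hours: 1.13×10^5 s / (3600 s/hour) = 31.4 hours.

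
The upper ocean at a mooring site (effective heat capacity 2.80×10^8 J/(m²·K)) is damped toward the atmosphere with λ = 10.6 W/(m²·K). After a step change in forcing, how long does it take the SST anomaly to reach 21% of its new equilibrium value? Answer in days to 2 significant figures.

Areal heat capacity C = 2.80×10^8 J/(m²·K) (given).
τ = C / λ = 2.80×10^8 / 10.6 = 2.64×10^7 s.
Fraction reached: 1 − e^(−t/τ) = 0.21 ⇒ t = −τ ln(1 − 0.21) = τ × 0.236.
t = 6.23×10^6 s = 72.1 days.

72 days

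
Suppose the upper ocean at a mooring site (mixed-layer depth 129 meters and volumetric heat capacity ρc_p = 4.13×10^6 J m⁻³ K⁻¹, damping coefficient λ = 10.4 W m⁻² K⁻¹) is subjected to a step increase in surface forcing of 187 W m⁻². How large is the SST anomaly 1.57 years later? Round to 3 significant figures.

11.1 K

Areal heat capacity C = ρc_p × D = 4.13×10^6 × 129 = 5.33×10^8 J/(m^2 K).
τ = C / λ = 5.33×10^8 / 10.4 = 5.12×10^7 s.
Equilibrium anomaly ΔT_eq = F / λ = 187 / 10.4 = 18.0 K.
t = 1.57 years = 4.95×10^7 s, so t/τ = 0.967.
ΔT(t) = ΔT_eq (1 − e^(−t/τ)) = 18.0 × (1 − e^−0.967) = 11.1 K.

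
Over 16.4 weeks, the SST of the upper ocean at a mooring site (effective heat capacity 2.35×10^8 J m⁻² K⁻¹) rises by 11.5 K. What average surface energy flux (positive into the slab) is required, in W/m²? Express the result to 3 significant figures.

Areal heat capacity C = 2.35×10^8 J m⁻² K⁻¹ (given).
Required heat per unit area: Q = C ΔT = 2.35×10^8 × 11.5 = 2.70×10^9 J/m².
Flux F = Q / Δt = 2.70×10^9 / 9.92×10^6 s = 272 W/m².

272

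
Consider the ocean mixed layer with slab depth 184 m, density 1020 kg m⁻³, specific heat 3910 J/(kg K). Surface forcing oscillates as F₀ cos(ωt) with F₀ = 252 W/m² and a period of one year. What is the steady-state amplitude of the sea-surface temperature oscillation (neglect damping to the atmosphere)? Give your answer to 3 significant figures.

1.72 K

Areal heat capacity C = ρ c_p D = 1020 × 3910 × 184 = 7.34×10^8 J/(m²·K).
Angular frequency ω = 2π / T = 2π / 3.15×10^7 s = 1.99×10^-7 s⁻¹.
Cω = 7.34×10^8 × 1.99×10^-7 = 146 W/(m²·K).
Amplitude A = F₀ / (Cω) = 252 / 146 = 1.72 K.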